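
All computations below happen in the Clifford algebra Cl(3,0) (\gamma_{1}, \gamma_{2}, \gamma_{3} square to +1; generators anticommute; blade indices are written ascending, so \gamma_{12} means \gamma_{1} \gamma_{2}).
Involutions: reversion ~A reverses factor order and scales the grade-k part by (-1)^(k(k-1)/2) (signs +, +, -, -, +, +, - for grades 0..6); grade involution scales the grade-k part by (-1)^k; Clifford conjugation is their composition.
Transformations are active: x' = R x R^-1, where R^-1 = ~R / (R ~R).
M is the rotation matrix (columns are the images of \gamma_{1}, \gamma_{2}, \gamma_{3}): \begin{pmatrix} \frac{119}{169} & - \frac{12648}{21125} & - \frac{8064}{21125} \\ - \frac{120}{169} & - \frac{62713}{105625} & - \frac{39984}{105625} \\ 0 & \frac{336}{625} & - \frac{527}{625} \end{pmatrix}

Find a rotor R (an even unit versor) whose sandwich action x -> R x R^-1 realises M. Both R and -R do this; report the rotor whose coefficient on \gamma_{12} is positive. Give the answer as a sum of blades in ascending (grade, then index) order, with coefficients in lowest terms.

Method: write R = a + b12*\gamma_{12} + b13*\gamma_{13} + b23*\gamma_{23} with a^2 + b12^2 + b13^2 + b23^2 = 1 (so R^-1 = ~R). Expanding the columns R e_j ~R gives tr M = 4a^2 - 1 and, from the antisymmetric part, M21 - M12 = -4a*b12, M13 - M31 = 4a*b13, M32 - M23 = -4a*b23.
Here tr M = -\frac{77401}{105625}, so a^2 = (1 + tr M)/4 = \frac{7056}{105625} and a = ±\frac{84}{325}. Taking a = \frac{84}{325}: M21 - M12 = -\frac{2352}{21125}, M13 - M31 = -\frac{8064}{21125}, M32 - M23 = \frac{96768}{105625}, giving b12 = \frac{7}{65}, b13 = -\frac{24}{65}, b23 = -\frac{288}{325}, i.e. R = \frac{84}{325} + \frac{7}{65} \gamma_{12} - \frac{24}{65} \gamma_{13} - \frac{288}{325} \gamma_{23}.
Its \gamma_{12} coefficient is already positive.
Answer: \frac{84}{325} + \frac{7}{65} \gamma_{12} - \frac{24}{65} \gamma_{13} - \frac{288}{325} \gamma_{23}. Note: both R and -R realise this M (trace -\frac{77401}{105625}); the covering map identifies them, and the \gamma_{12}-coefficient sign is the tie-breaker.


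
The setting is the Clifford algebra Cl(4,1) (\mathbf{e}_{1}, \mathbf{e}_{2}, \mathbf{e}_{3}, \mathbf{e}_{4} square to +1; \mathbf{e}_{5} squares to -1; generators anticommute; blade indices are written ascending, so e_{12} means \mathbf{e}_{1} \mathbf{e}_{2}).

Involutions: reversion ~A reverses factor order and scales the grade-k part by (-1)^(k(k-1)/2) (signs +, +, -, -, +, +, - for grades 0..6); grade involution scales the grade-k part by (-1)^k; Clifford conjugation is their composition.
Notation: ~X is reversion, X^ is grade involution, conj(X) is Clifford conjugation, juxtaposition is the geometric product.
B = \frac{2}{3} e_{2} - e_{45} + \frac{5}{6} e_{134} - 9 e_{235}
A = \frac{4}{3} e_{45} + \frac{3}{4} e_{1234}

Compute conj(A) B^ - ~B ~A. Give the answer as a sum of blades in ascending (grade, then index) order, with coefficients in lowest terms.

first term: \frac{4}{3} - \frac{5}{8} e_{2} - \frac{1}{2} e_{134} - \frac{10}{9} e_{135} - \frac{27}{4} e_{145} + 12 e_{234} + \frac{8}{9} e_{245} - \frac{3}{4} e_{1235}
second term: -\frac{4}{3} + \frac{5}{8} e_{2} - \frac{1}{2} e_{134} + \frac{10}{9} e_{135} - \frac{27}{4} e_{145} - 12 e_{234} - \frac{8}{9} e_{245} - \frac{3}{4} e_{1235}
Answer: \frac{8}{3} - \frac{5}{4} e_{2} - \frac{20}{9} e_{135} + 24 e_{234} + \frac{16}{9} e_{245}


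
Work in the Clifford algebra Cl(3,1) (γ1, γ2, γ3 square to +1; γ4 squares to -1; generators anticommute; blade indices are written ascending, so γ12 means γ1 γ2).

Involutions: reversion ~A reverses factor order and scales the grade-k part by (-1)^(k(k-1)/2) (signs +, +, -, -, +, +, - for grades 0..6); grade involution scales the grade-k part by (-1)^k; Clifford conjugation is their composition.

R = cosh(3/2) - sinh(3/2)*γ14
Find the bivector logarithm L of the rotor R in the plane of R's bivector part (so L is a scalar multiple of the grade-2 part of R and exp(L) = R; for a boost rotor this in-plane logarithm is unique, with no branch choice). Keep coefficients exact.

The scalar part of R is cosh(3/2), which determines |rapidity| via cosh; the sign lives in the bivector part, and pairing them (bivector part over sinh of the rapidity = the plane) gives the unique in-plane L = rapidity * plane.
Concretely: cosh(rapidity) = cosh(3/2) gives rapidity = ±3/2, and since rapidity/sinh(rapidity) is even the sign is immaterial: L = (rapidity/sinh(rapidity)) * <R>_2 = (3/(2*sinh(3/2))) * <R>_2.
Answer: -3/2*γ14


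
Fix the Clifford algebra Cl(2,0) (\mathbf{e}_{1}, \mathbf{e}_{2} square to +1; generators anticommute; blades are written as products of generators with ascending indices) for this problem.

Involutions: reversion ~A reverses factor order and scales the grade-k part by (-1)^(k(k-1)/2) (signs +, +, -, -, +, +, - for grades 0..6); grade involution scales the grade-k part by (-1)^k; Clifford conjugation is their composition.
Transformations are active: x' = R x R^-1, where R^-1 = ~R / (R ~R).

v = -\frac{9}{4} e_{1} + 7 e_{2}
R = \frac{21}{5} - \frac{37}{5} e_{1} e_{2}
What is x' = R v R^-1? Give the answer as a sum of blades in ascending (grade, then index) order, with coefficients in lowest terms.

~R = \frac{21}{5} + \frac{37}{5} e_{1} e_{2}, and R ~R = \frac{362}{5}, so R^-1 = ~R / (\frac{362}{5}).
R v = -\frac{245}{4} e_{1} + \frac{51}{4} e_{2}
Answer: -\frac{879}{181} e_{1} - \frac{3997}{724} e_{2}


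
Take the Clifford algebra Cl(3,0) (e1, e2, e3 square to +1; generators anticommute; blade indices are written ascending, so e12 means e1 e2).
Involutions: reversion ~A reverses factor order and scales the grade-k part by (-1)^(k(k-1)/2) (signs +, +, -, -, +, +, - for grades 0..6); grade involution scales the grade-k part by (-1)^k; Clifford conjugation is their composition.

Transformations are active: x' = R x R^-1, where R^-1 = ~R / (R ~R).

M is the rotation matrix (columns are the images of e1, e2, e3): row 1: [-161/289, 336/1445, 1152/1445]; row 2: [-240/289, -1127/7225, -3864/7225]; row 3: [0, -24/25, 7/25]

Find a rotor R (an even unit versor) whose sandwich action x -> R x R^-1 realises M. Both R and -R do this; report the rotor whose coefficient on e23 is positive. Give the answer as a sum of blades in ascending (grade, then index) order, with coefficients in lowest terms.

Method: write R = a + b12*e12 + b13*e13 + b23*e23 with a^2 + b12^2 + b13^2 + b23^2 = 1 (so R^-1 = ~R). Expanding the columns R e_j ~R gives tr M = 4a^2 - 1 and, from the antisymmetric part, M21 - M12 = -4a*b12, M13 - M31 = 4a*b13, M32 - M23 = -4a*b23.
Here tr M = -3129/7225, so a^2 = (1 + tr M)/4 = 1024/7225 and a = ±32/85. Taking a = 32/85: M21 - M12 = -1536/1445, M13 - M31 = 1152/1445, M32 - M23 = -3072/7225, giving b12 = 12/17, b13 = 9/17, b23 = 24/85, i.e. R = 32/85 + 12/17*e12 + 9/17*e13 + 24/85*e23.
Its e23 coefficient is already positive.
Answer: 32/85 + 12/17*e12 + 9/17*e13 + 24/85*e23. Recall the cover is two-to-one: with M of trace -3129/7225, both preimages act alike, and the stated e23 sign chooses the sheet.


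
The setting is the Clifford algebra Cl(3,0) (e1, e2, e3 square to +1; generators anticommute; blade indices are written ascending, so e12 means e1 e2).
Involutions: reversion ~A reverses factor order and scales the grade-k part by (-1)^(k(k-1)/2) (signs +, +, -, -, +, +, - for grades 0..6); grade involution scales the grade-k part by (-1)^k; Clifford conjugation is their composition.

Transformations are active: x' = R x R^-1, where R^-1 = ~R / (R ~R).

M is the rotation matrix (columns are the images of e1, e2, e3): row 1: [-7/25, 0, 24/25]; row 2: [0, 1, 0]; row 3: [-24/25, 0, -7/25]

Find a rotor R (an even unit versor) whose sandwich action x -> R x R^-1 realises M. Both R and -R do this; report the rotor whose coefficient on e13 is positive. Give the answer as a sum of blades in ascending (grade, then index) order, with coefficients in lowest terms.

Method: write R = a + b12*e12 + b13*e13 + b23*e23 with a^2 + b12^2 + b13^2 + b23^2 = 1 (so R^-1 = ~R). Expanding the columns R e_j ~R gives tr M = 4a^2 - 1 and, from the antisymmetric part, M21 - M12 = -4a*b12, M13 - M31 = 4a*b13, M32 - M23 = -4a*b23.
Here tr M = 11/25, so a^2 = (1 + tr M)/4 = 9/25 and a = ±3/5. Taking a = 3/5: M21 - M12 = 0, M13 - M31 = 48/25, M32 - M23 = 0, giving b12 = 0, b13 = 4/5, b23 = 0, i.e. R = 3/5 + 4/5*e13.
Its e13 coefficient is already positive.
Answer: 3/5 + 4/5*e13. Uniqueness: Spin(3) -> SO(3) maps R and -R to the same rotation of trace 11/25; fixing the sign of the e13 coefficient removes the ambiguity.


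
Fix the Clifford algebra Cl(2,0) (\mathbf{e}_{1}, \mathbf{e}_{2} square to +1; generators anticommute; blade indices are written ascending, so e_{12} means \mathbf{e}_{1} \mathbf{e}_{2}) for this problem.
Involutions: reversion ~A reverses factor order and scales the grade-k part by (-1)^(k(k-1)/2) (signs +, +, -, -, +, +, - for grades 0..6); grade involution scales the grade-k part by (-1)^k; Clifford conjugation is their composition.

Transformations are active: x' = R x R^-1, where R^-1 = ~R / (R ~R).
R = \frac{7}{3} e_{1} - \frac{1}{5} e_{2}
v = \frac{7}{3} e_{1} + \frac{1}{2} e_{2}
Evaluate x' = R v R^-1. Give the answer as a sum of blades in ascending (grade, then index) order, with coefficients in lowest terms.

~R = \frac{7}{3} e_{1} - \frac{1}{5} e_{2}, and R ~R = \frac{1234}{225}, so R^-1 = ~R / (\frac{1234}{225}).
R v = \frac{481}{90} + \frac{49}{30} e_{12}
Answer: \frac{8197}{3702} e_{1} - \frac{549}{617} e_{2}


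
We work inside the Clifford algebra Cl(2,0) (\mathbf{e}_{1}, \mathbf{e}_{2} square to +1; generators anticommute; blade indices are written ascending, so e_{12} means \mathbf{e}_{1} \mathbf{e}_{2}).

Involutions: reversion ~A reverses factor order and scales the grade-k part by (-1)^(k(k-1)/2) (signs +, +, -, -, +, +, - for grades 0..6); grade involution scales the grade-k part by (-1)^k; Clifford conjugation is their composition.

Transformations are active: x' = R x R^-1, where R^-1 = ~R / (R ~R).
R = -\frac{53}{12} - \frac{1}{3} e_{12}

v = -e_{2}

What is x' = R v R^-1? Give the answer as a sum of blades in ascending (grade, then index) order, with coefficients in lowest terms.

~R = -\frac{53}{12} + \frac{1}{3} e_{12}, and R ~R = \frac{2825}{144}, so R^-1 = ~R / (\frac{2825}{144}).
R v = \frac{1}{3} e_{1} + \frac{53}{12} e_{2}
Answer: -\frac{424}{2825} e_{1} - \frac{2793}{2825} e_{2}


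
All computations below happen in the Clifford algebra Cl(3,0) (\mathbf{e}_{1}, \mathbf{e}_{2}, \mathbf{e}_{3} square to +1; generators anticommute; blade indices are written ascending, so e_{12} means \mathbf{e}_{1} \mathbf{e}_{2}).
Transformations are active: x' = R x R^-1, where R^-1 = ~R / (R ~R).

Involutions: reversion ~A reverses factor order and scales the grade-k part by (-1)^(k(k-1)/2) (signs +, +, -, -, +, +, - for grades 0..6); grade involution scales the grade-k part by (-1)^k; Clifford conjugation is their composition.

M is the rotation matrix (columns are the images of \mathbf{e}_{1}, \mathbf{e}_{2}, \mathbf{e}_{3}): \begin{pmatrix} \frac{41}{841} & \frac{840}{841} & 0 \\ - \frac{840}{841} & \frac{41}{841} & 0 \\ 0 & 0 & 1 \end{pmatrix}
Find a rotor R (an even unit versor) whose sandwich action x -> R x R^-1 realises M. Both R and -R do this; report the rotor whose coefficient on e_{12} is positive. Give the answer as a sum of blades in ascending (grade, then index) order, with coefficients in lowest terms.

Method: write R = a + b12*e_{12} + b13*e_{13} + b23*e_{23} with a^2 + b12^2 + b13^2 + b23^2 = 1 (so R^-1 = ~R). Expanding the columns R e_j ~R gives tr M = 4a^2 - 1 and, from the antisymmetric part, M21 - M12 = -4a*b12, M13 - M31 = 4a*b13, M32 - M23 = -4a*b23.
Here tr M = \frac{923}{841}, so a^2 = (1 + tr M)/4 = \frac{441}{841} and a = ±\frac{21}{29}. Taking a = \frac{21}{29}: M21 - M12 = -\frac{1680}{841}, M13 - M31 = 0, M32 - M23 = 0, giving b12 = \frac{20}{29}, b13 = 0, b23 = 0, i.e. R = \frac{21}{29} + \frac{20}{29} e_{12}.
Its e_{12} coefficient is already positive.
Answer: \frac{21}{29} + \frac{20}{29} e_{12}. Recall the cover is two-to-one: with M of trace \frac{923}{841}, both preimages act alike, and the stated e_{12} sign chooses the sheet.


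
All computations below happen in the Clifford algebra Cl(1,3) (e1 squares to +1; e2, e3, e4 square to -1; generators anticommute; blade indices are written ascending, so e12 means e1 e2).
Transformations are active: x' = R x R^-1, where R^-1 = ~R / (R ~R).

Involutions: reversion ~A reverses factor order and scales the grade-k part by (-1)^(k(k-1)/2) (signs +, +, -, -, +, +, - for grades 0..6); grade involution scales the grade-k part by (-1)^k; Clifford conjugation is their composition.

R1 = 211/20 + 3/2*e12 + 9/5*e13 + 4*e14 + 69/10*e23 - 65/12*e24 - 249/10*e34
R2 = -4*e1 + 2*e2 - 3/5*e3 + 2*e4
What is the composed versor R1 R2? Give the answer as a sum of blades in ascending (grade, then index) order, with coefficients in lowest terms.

Distribute over the terms of R2 (each basis-blade product reordered to ascending indices, repeated generators contracted through their squares):
R1 (-4*e1) = -211/5*e1 + 6*e2 + 36/5*e3 + 16*e4 - 138/5*e123 + 65/3*e124 + 498/5*e134
R1 (2*e2) = -3*e1 + 211/10*e2 + 69/5*e3 - 65/6*e4 - 18/5*e123 - 8*e124 - 249/5*e234
R1 (-3/5*e3) = 27/25*e1 + 207/50*e2 - 633/100*e3 + 747/50*e4 - 9/10*e123 + 12/5*e134 - 13/4*e234
R1 (2*e4) = -8*e1 + 65/6*e2 + 249/5*e3 + 211/10*e4 + 3*e124 + 18/5*e134 + 69/5*e234
Summing the partial products and collecting blades:
Answer: -1303/25*e1 + 6311/150*e2 + 6447/100*e3 + 6181/150*e4 - 321/10*e123 + 50/3*e124 + 528/5*e134 - 157/4*e234


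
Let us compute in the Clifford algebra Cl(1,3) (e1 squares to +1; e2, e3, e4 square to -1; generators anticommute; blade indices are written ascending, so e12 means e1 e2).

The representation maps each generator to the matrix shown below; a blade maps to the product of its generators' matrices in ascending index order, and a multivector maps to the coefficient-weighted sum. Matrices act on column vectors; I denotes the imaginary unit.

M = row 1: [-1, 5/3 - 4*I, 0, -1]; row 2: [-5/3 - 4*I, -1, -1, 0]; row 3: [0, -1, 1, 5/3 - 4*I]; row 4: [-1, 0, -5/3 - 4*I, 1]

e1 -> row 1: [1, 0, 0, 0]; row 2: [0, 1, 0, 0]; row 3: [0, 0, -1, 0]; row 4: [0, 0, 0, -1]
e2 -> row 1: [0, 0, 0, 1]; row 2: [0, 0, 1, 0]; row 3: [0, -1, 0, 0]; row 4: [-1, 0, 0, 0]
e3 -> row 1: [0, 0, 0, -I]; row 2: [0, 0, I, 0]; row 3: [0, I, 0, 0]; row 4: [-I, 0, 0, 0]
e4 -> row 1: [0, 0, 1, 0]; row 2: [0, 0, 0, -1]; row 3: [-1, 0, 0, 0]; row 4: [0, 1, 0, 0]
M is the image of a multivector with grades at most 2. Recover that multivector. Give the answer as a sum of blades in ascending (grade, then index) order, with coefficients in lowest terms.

Method: the blade images are trace-orthogonal — tr(rho(e_A) rho(e_B)^-1) = 4 if A = B and 0 otherwise — and rho(e_A)^-1 = (e_A)^2 * rho(e_A) with (e_A)^2 = +1 or -1, so the coefficient of e_A in the preimage is (e_A)^2 * tr(M rho(e_A))/4.
Nonzero projections over blades of grade <= 2: e1: (e1)^2 = +1, tr(M rho(e1)) = -4, coefficient -1; e12: (e12)^2 = +1, tr(M rho(e12)) = -4, coefficient -1; e24: (e24)^2 = -1, tr(M rho(e24)) = -20/3, coefficient 5/3; e34: (e34)^2 = -1, tr(M rho(e34)) = -16, coefficient 4. Every other blade of grade <= 2 projects to 0.
Answer: -e1 - e12 + 5/3*e24 + 4*e34


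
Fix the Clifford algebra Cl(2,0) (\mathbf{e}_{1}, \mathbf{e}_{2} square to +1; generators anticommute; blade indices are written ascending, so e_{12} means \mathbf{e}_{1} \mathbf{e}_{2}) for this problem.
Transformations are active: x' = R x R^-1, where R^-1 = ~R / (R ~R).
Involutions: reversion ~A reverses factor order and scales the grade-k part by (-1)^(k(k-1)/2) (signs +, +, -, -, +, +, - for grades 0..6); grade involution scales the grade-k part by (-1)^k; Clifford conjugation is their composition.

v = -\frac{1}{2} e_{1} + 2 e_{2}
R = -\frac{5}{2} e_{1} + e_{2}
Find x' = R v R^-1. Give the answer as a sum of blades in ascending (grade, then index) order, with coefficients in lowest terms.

~R = -\frac{5}{2} e_{1} + e_{2}, and R ~R = \frac{29}{4}, so R^-1 = ~R / (\frac{29}{4}).
R v = \frac{13}{4} - \frac{9}{2} e_{12}
Answer: -\frac{101}{58} e_{1} - \frac{32}{29} e_{2}


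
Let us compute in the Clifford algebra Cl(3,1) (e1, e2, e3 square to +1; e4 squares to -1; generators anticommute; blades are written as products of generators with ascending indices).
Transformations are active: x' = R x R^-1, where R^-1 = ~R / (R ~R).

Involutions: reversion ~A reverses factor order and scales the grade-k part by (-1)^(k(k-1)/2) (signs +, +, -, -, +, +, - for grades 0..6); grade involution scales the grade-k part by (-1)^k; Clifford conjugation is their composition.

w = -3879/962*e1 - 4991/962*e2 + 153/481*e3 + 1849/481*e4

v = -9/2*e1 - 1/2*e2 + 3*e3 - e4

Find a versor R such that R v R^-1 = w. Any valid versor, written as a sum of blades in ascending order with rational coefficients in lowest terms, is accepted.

Reasoning: v^2 = w^2 = 57/2 since conjugation preserves the quadratic form; R = v + w = -4104/481*e1 - 2736/481*e2 + 1596/481*e3 + 1368/481*e4 is then valid when invertible, keeping its own part and reversing (v - w)/2.
Answer: -4104/481*e1 - 2736/481*e2 + 1596/481*e3 + 1368/481*e4


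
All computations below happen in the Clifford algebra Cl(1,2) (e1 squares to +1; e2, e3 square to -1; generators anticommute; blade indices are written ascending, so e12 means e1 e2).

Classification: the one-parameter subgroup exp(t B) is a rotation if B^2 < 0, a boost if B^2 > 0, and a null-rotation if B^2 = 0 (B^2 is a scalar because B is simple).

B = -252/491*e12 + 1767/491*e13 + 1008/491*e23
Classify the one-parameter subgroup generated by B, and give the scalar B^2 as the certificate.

B^2 term by term: the squares give (-252/491)^2*(e12)^2 + (1767/491)^2*(e13)^2 + (1008/491)^2*(e23)^2 = 63504/241081*(+1) + 3122289/241081*(+1) + 1016064/241081*(-1) = 9 (each basis 2-blade squares to minus the product of its generators' squares); cross terms between blades sharing an index anticommute and cancel. So B^2 = 9.
Answer: boost, certificate B^2 = 9. B^2 = 9 is basis-independent, so its sign is the whole story.


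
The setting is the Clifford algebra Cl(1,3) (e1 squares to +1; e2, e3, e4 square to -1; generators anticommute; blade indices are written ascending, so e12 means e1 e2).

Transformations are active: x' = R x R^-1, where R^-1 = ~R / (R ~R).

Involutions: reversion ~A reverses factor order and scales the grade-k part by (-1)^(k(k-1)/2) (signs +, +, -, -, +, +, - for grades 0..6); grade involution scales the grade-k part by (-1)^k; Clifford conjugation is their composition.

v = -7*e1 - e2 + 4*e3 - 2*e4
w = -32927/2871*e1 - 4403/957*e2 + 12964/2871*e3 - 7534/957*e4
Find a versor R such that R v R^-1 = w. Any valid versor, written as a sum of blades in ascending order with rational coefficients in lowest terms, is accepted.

Key observation: q(v) = q(w) = 28 (sandwiches preserve the norm), so R = v + w = -53024/2871*e1 - 5360/957*e2 + 24448/2871*e3 - 9448/957*e4 works whenever it is invertible — the component of v along it is kept and (v - w)/2 reverses, sending v to w.
Answer: -53024/2871*e1 - 5360/957*e2 + 24448/2871*e3 - 9448/957*e4


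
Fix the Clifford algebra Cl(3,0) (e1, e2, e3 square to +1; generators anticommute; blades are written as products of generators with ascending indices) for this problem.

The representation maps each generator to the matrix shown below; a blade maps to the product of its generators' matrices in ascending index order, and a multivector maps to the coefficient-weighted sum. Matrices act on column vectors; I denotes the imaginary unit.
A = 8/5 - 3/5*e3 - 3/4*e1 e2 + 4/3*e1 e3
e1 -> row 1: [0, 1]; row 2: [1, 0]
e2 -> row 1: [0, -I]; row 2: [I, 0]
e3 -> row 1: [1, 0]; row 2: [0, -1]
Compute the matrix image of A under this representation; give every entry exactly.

Bivector images (products of the table entries): rho(e1 e2) = rho(e1)rho(e2) = row 1: [I, 0]; row 2: [0, -I]; rho(e1 e3) = rho(e1)rho(e3) = row 1: [0, -1]; row 2: [1, 0].
M = (8/5)*1 + (-3/5)*rho(e3) + (-3/4)*rho(e1 e2) + (4/3)*rho(e1 e3), summed entrywise (1 is the identity matrix):
Answer: row 1: [1 - 3*I/4, -4/3]; row 2: [4/3, 11/5 + 3*I/4]


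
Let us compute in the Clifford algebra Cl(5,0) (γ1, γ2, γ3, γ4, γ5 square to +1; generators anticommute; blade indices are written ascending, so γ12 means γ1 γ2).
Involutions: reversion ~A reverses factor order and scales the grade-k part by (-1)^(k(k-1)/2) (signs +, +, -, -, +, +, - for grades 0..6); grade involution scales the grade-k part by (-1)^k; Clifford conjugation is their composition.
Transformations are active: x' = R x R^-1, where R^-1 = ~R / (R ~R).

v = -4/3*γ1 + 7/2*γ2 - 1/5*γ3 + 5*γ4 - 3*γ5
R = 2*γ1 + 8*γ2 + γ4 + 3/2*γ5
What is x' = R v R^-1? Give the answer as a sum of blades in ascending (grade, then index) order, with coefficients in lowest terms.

~R = 2*γ1 + 8*γ2 + γ4 + 3/2*γ5, and R ~R = 285/4, so R^-1 = ~R / (285/4).
R v = 155/6 + 53/3*γ12 - 2/5*γ13 + 34/3*γ14 - 4*γ15 - 8/5*γ23 + 73/2*γ24 - 117/4*γ25 + 1/5*γ34 + 3/10*γ35 - 21/2*γ45
Answer: 476/171*γ1 + 787/342*γ2 + 1/5*γ3 - 731/171*γ4 + 233/57*γ5


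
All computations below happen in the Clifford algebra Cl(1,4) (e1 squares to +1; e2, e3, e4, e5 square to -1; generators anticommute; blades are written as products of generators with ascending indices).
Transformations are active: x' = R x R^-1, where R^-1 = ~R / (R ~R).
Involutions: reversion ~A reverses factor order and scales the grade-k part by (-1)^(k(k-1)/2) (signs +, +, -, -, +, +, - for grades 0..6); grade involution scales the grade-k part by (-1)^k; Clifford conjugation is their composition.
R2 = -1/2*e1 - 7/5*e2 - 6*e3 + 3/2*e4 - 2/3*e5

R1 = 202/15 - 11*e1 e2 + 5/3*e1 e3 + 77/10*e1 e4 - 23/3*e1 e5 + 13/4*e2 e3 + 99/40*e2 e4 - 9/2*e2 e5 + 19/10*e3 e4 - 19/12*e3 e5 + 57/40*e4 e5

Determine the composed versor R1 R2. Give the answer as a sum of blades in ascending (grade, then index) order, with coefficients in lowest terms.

Distribute over the terms of R2 (each basis-blade product reordered to ascending indices, repeated generators contracted through their squares):
R1 (-1/2*e1) = -101/15*e1 - 11/2*e2 + 5/6*e3 + 77/20*e4 - 23/6*e5 - 13/8*e1 e2 e3 - 99/80*e1 e2 e4 + 9/4*e1 e2 e5 - 19/20*e1 e3 e4 + 19/24*e1 e3 e5 - 57/80*e1 e4 e5
R1 (-7/5*e2) = -77/5*e1 - 1414/75*e2 - 91/20*e3 - 693/200*e4 + 63/10*e5 + 7/3*e1 e2 e3 + 539/50*e1 e2 e4 - 161/15*e1 e2 e5 - 133/50*e2 e3 e4 + 133/60*e2 e3 e5 - 399/200*e2 e4 e5
R1 (-6*e3) = 10*e1 + 39/2*e2 - 404/5*e3 - 57/5*e4 + 19/2*e5 + 66*e1 e2 e3 + 231/5*e1 e3 e4 - 46*e1 e3 e5 + 297/20*e2 e3 e4 - 27*e2 e3 e5 - 171/20*e3 e4 e5
R1 (3/2*e4) = -231/20*e1 - 297/80*e2 - 57/20*e3 + 101/5*e4 + 171/80*e5 - 33/2*e1 e2 e4 + 5/2*e1 e3 e4 + 23/2*e1 e4 e5 + 39/8*e2 e3 e4 + 27/4*e2 e4 e5 + 19/8*e3 e4 e5
R1 (-2/3*e5) = -46/9*e1 - 3*e2 - 19/18*e3 + 19/20*e4 - 404/45*e5 + 22/3*e1 e2 e5 - 10/9*e1 e3 e5 - 77/15*e1 e4 e5 - 13/6*e2 e3 e5 - 33/20*e2 e4 e5 - 19/15*e3 e4 e5
Summing the partial products and collecting blades:
Answer: -5183/180*e1 - 13879/1200*e2 - 3979/45*e3 + 2027/200*e4 + 3691/720*e5 + 1601/24*e1 e2 e3 - 2783/400*e1 e2 e4 - 23/20*e1 e2 e5 + 191/4*e1 e3 e4 - 3335/72*e1 e3 e5 + 1357/240*e1 e4 e5 + 3413/200*e2 e3 e4 - 539/20*e2 e3 e5 + 621/200*e2 e4 e5 - 893/120*e3 e4 e5


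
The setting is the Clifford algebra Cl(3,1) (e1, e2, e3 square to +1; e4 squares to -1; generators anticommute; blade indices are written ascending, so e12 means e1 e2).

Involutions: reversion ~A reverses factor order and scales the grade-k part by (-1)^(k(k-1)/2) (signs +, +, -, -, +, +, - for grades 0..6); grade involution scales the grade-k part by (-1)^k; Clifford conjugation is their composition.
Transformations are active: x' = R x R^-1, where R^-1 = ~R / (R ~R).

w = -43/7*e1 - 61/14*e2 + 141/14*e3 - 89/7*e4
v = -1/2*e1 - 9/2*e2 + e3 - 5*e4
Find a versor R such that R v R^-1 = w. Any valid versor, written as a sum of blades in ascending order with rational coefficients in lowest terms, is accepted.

Reasoning: v^2 = w^2 = -7/2 since conjugation preserves the quadratic form; R = v + w = -93/14*e1 - 62/7*e2 + 155/14*e3 - 124/7*e4 is then valid when invertible, keeping its own part and reversing (v - w)/2.
Answer: -93/14*e1 - 62/7*e2 + 155/14*e3 - 124/7*e4


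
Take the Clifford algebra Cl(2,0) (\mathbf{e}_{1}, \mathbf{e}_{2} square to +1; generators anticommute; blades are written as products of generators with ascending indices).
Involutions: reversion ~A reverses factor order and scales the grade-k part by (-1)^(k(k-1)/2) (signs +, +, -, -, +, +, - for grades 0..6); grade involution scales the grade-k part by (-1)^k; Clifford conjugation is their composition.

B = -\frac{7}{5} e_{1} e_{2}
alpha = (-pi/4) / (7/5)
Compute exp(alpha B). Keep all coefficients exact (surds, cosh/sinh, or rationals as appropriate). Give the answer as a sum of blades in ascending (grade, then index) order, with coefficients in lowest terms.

B^2 = (-\frac{7}{5})^2*(e_{1} e_{2})^2 = \frac{49}{25}*(-1) = -\frac{49}{25} (a basis 2-blade squares to minus the product of its generators' squares).
B^2 = -\frac{49}{25} — the series telescopes trigonometrically here: l = \frac{7}{5}, alpha*l = - \frac{\pi}{4}, so exp(alpha B) = cos(- \frac{\pi}{4}) + (sin(- \frac{\pi}{4})/(\frac{7}{5}))*B = \frac{\sqrt{2}}{2} + (- \frac{5 \sqrt{2}}{14})*B.
Answer: \frac{\sqrt{2}}{2} + \frac{\sqrt{2}}{2} e_{1} e_{2}


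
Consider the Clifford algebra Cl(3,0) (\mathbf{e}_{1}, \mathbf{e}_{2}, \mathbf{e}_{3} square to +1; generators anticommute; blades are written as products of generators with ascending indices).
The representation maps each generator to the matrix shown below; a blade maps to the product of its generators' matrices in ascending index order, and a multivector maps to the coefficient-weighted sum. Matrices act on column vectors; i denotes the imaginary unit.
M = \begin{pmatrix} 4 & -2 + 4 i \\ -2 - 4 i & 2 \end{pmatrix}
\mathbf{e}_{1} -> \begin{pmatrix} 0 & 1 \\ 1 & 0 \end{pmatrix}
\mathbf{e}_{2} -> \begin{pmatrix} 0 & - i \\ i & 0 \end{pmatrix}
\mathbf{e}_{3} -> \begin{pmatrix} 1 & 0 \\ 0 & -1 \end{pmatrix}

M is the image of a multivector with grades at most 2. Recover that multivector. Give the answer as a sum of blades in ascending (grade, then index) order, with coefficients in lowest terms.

Method: 1, rho(e_{1}), rho(e_{2}), rho(e_{3}) form a trace-orthogonal basis of the 2x2 complex matrices (tr(X Y) = 2 if X = Y, else 0), so M = m0*1 + m1*rho(e_{1}) + m2*rho(e_{2}) + m3*rho(e_{3}) with m0 = tr(M)/2 = 3, m1 = tr(M rho(e_{1}))/2 = -2, m2 = tr(M rho(e_{2}))/2 = -4, m3 = tr(M rho(e_{3}))/2 = 1.
Multiplying table entries, the bivector images are rho(e_{1} e_{2}) = i*rho(e_{3}), rho(e_{1} e_{3}) = -i*rho(e_{2}), rho(e_{2} e_{3}) = i*rho(e_{1}); with real blade coefficients the real parts of m0..m3 are the coefficients of 1, e_{1}, e_{2}, e_{3} and the imaginary parts give the bivectors (e_{2} e_{3}: Im m1, e_{1} e_{3}: -Im m2, e_{1} e_{2}: Im m3).
Answer: 3 - 2 e_{1} - 4 e_{2} + e_{3}


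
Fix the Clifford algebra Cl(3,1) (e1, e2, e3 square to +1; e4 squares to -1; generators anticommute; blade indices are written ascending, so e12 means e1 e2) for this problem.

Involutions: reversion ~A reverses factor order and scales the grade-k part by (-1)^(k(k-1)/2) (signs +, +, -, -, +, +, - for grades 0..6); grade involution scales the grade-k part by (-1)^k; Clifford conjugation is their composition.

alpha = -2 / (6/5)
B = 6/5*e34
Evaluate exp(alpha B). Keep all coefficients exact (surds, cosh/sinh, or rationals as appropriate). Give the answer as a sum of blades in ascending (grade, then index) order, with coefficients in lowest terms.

B^2 = (6/5)^2*(e34)^2 = 36/25*(+1) = 36/25 (a basis 2-blade squares to minus the product of its generators' squares).
B^2 = 36/25 — B^2 > 0, so the exponential closes hyperbolically: l = 6/5, alpha*l = -2, so exp(alpha B) = cosh(-2) + (sinh(-2)/(6/5))*B = cosh(2) + (-5*sinh(2)/6)*B.
Answer: cosh(2) - sinh(2)*e34


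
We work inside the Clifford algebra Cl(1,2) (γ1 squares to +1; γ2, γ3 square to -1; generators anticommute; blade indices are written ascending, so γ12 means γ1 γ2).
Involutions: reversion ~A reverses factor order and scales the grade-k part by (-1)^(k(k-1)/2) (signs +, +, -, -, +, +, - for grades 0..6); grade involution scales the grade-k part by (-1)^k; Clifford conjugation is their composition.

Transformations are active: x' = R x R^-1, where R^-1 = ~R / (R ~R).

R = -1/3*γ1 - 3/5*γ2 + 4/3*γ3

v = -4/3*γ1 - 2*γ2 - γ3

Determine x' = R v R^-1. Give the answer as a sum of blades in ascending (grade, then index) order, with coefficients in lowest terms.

~R = -1/3*γ1 - 3/5*γ2 + 4/3*γ3, and R ~R = -152/75, so R^-1 = ~R / (-152/75).
R v = 26/45 - 2/15*γ12 + 19/9*γ13 + 49/15*γ23
Answer: 521/342*γ1 + 89/38*γ2 + 41/171*γ3


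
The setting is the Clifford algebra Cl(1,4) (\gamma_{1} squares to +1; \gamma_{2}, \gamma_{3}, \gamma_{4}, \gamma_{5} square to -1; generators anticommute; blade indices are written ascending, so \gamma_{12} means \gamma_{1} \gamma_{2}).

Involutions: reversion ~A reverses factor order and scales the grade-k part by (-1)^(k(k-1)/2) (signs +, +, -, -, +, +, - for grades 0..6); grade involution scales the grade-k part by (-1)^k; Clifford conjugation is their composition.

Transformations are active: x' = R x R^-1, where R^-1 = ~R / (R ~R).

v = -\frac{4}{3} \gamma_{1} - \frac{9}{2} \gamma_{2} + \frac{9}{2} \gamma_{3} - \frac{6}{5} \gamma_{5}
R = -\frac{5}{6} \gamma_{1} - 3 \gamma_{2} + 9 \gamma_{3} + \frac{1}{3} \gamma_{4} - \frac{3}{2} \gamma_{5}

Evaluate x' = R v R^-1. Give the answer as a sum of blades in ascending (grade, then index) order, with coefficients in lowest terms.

~R = -\frac{5}{6} \gamma_{1} - 3 \gamma_{2} + 9 \gamma_{3} + \frac{1}{3} \gamma_{4} - \frac{3}{2} \gamma_{5}, and R ~R = -\frac{275}{3}, so R^-1 = ~R / (-\frac{275}{3}).
R v = -\frac{2461}{45} - \frac{1}{4} \gamma_{12} + \frac{33}{4} \gamma_{13} + \frac{4}{9} \gamma_{14} - \gamma_{15} + 27 \gamma_{23} + \frac{3}{2} \gamma_{24} - \frac{63}{20} \gamma_{25} - \frac{3}{2} \gamma_{34} - \frac{81}{20} \gamma_{35} - \frac{2}{5} \gamma_{45}
Answer: \frac{839}{2475} \gamma_{1} + \frac{2531}{2750} \gamma_{2} + \frac{17157}{2750} \gamma_{3} + \frac{4922}{12375} \gamma_{4} - \frac{811}{1375} \gamma_{5}


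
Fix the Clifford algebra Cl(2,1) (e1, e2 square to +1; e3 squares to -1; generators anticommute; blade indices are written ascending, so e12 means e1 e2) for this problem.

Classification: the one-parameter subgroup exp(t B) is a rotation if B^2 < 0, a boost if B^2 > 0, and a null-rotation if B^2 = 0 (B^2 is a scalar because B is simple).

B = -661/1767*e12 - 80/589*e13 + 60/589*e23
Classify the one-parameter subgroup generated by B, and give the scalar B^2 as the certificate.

B^2 term by term: the squares give (-661/1767)^2*(e12)^2 + (-80/589)^2*(e13)^2 + (60/589)^2*(e23)^2 = 436921/3122289*(-1) + 6400/346921*(+1) + 3600/346921*(+1) = -1/9 (each basis 2-blade squares to minus the product of its generators' squares); cross terms between blades sharing an index anticommute and cancel. So B^2 = -1/9.
Answer: rotation, certificate B^2 = -1/9. Check the certificate: B^2 = -1/9, and that sign is decisive whatever form B takes.


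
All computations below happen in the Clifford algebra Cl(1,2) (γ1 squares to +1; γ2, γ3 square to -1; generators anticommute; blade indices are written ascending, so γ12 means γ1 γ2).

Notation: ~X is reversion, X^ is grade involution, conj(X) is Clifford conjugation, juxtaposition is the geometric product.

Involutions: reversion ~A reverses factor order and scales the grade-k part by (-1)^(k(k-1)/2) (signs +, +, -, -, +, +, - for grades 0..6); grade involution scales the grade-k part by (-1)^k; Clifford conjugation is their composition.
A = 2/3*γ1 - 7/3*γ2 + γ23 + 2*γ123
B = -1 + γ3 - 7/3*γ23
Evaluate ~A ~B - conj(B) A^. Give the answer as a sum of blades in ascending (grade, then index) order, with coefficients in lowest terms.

first term: 7/3 + 4*γ1 + 10/3*γ2 + 49/9*γ3 + 2*γ12 + 2/3*γ13 - 4/3*γ23 + 32/9*γ123
second term: -7/3 + 16/3*γ1 - 10/3*γ2 + 49/9*γ3 - 2*γ12 - 2/3*γ13 + 4/3*γ23 + 4/9*γ123
Answer: 14/3 - 4/3*γ1 + 20/3*γ2 + 4*γ12 + 4/3*γ13 - 8/3*γ23 + 28/9*γ123


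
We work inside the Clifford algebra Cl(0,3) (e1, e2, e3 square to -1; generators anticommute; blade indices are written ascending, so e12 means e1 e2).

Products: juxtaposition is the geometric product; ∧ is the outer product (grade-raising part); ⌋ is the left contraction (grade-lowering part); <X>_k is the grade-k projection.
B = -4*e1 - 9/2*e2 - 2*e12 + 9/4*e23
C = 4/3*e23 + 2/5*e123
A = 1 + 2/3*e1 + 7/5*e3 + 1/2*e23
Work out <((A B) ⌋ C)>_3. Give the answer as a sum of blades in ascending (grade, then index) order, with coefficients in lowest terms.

step 1: 37/24 - 4*e1 - 1/60*e2 - 9/4*e3 - 5*e12 + 23/5*e13 + 171/20*e23 - 33/10*e123
step 2: -318/25 - 171/50*e1 - 29/25*e2 + 91/45*e3 + 9/10*e12 - 1/150*e13 + 329/90*e23 + 37/60*e123
step 3: 37/60*e123
Answer: 37/60*e123


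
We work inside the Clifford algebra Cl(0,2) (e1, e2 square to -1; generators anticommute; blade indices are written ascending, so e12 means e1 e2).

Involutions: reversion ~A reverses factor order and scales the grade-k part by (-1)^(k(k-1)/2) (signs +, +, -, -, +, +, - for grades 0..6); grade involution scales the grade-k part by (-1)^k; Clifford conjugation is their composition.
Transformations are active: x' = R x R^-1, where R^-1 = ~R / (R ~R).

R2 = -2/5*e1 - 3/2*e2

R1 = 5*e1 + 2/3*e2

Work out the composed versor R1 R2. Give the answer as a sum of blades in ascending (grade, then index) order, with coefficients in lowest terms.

Distribute over the terms of R1 (each basis-blade product reordered to ascending indices, repeated generators contracted through their squares):
(5*e1) R2 = 2 - 15/2*e12
(2/3*e2) R2 = 1 + 4/15*e12
Summing the partial products and collecting blades:
Answer: 3 - 217/30*e12


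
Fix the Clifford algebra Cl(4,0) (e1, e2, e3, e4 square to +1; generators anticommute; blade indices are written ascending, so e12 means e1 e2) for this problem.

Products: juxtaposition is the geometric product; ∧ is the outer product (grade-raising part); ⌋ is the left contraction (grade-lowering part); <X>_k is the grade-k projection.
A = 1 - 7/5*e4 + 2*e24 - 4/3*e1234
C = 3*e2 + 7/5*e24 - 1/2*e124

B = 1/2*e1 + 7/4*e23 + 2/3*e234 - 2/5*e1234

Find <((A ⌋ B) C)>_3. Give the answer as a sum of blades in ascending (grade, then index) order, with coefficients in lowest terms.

step 1: 8/15 + 1/2*e1 + 4/3*e3 - 4/5*e13 + 49/60*e23 - 14/25*e123 + 2/3*e234 - 2/5*e1234
step 2: 8/5*e2 - 103/60*e3 + 3/2*e12 + 109/75*e13 - 4*e23 + 149/300*e24 + 173/300*e34 + 12/5*e123 + 13/30*e124 - 23/3000*e134 - 22/15*e234 + 34/75*e1234
step 3: 12/5*e123 + 13/30*e124 - 23/3000*e134 - 22/15*e234
Answer: 12/5*e123 + 13/30*e124 - 23/3000*e134 - 22/15*e234


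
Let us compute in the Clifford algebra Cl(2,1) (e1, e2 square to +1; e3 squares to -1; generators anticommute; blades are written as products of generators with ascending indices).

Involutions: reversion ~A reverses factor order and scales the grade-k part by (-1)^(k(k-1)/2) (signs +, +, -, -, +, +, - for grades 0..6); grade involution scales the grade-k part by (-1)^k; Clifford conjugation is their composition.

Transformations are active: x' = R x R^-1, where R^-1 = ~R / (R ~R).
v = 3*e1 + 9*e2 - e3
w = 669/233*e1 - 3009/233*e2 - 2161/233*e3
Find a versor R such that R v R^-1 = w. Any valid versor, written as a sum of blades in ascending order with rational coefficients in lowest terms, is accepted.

Reasoning: v^2 = w^2 = 89 since conjugation preserves the quadratic form; R = v + w = 1368/233*e1 - 912/233*e2 - 2394/233*e3 is then valid when invertible, keeping its own part and reversing (v - w)/2.
Answer: 1368/233*e1 - 912/233*e2 - 2394/233*e3


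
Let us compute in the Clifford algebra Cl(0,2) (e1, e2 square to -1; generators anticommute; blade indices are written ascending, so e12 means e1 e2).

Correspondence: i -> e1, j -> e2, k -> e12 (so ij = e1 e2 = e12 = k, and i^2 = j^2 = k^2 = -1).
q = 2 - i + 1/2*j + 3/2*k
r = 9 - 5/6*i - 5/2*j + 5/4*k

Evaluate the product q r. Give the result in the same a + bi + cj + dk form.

In blades: q = 2 - e1 + 1/2*e2 + 3/2*e12, r = 9 - 5/6*e1 - 5/2*e2 + 5/4*e12.
Distribute q over r term by term (generator squares from the signature, products reordered to ascending indices): (2)*r = 18 - 5/3*e1 - 5*e2 + 5/2*e12; (-e1)*r = -5/6 - 9*e1 + 5/4*e2 + 5/2*e12; (1/2*e2)*r = 5/4 + 5/8*e1 + 9/2*e2 + 5/12*e12; (3/2*e12)*r = -15/8 + 15/4*e1 - 5/4*e2 + 27/2*e12.
Sum: 397/24 - 151/24*e1 - 1/2*e2 + 227/12*e12; translating back through the correspondence:
Answer: 397/24 - 151/24*i - 1/2*j + 227/12*k


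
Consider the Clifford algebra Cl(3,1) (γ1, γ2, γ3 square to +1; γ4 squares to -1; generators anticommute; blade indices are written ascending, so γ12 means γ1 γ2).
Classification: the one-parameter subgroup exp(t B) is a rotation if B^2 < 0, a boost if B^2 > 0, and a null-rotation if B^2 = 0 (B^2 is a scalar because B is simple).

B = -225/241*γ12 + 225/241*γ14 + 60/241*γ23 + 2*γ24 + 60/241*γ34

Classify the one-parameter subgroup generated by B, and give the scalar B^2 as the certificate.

B^2 term by term: the squares give (-225/241)^2*(γ12)^2 + (225/241)^2*(γ14)^2 + (60/241)^2*(γ23)^2 + (2)^2*(γ24)^2 + (60/241)^2*(γ34)^2 = 50625/58081*(-1) + 50625/58081*(+1) + 3600/58081*(-1) + 4*(+1) + 3600/58081*(+1) = 4 (each basis 2-blade squares to minus the product of its generators' squares); cross terms between blades sharing an index anticommute and cancel; the commuting (index-disjoint) pairs give grade-4 terms 2*c*c'*(blade product), which cancel blade by blade — γ1234: -27000/58081 + 27000/58081 = 0 — confirming B is simple. So B^2 = 4.
Answer: boost, certificate B^2 = 4. Because 4 is invariant under every versor sandwich, the classification follows from its sign alone.


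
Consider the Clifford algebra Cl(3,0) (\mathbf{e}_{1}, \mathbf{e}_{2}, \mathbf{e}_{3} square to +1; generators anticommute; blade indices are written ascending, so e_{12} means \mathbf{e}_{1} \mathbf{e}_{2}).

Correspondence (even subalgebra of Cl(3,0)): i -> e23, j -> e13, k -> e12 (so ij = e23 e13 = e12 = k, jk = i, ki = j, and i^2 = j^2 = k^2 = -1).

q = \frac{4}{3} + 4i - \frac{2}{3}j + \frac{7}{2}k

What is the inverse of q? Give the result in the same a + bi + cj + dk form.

In blades: q = \frac{4}{3} + \frac{7}{2} e_{12} - \frac{2}{3} e_{13} + 4 e_{23}.
With qbar = \frac{4}{3} - \frac{7}{2} e_{12} + \frac{2}{3} e_{13} - 4 e_{23} (scalar fixed, mapped units negated), q qbar = \frac{1097}{36} (the sum of squared coefficients), so q^-1 = qbar / (\frac{1097}{36}) = \frac{48}{1097} - \frac{126}{1097} e_{12} + \frac{24}{1097} e_{13} - \frac{144}{1097} e_{23}; translating back:
Answer: \frac{48}{1097} - \frac{144}{1097}i + \frac{24}{1097}j - \frac{126}{1097}k


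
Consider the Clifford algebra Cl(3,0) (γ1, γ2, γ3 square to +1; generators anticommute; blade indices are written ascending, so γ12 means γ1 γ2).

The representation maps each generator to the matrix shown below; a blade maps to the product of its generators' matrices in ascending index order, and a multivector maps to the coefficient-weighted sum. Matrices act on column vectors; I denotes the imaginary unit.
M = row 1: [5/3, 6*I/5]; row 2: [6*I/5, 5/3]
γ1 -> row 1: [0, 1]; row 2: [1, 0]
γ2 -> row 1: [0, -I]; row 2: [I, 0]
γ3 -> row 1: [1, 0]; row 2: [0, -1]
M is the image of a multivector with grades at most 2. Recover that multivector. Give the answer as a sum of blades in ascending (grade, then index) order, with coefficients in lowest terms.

Method: 1, rho(γ1), rho(γ2), rho(γ3) form a trace-orthogonal basis of the 2x2 complex matrices (tr(X Y) = 2 if X = Y, else 0), so M = m0*1 + m1*rho(γ1) + m2*rho(γ2) + m3*rho(γ3) with m0 = tr(M)/2 = 5/3, m1 = tr(M rho(γ1))/2 = 6*I/5, m2 = tr(M rho(γ2))/2 = 0, m3 = tr(M rho(γ3))/2 = 0.
Multiplying table entries, the bivector images are rho(γ12) = I*rho(γ3), rho(γ13) = -I*rho(γ2), rho(γ23) = I*rho(γ1); with real blade coefficients the real parts of m0..m3 are the coefficients of 1, γ1, γ2, γ3 and the imaginary parts give the bivectors (γ23: Im m1, γ13: -Im m2, γ12: Im m3).
Answer: 5/3 + 6/5*γ23
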